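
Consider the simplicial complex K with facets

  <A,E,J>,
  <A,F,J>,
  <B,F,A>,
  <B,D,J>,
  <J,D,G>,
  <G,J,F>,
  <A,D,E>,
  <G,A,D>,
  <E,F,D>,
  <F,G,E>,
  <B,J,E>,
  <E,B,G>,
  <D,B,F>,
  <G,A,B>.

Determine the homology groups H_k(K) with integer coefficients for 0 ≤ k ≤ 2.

H_0 ≅ Z,  H_1 ≅ Z^2,  H_2 ≅ Z.

We work with the vertex ordering A < B < D < E < F < G < J. The simplices of K, each written with vertices in increasing order, are:

  0-simplices (7): A, B, D, E, F, G, J
  1-simplices (21): AB, AD, AE, AF, AG, AJ, BD, BE, BF, BG, BJ, DE, DF, DG, DJ, EF, EG, EJ, FG, FJ, GJ
  2-simplices (14): ABF, ABG, ADE, ADG, AEJ, AFJ, BDF, BDJ, BEG, BEJ, DEF, DGJ, EFG, FGJ

so the chain groups are C_0 ≅ Z^7, C_1 ≅ Z^21, C_2 ≅ Z^14.

Boundary ∂_1: C_1 → C_0 is given by ∂[p,q] = [q] − [p].
The 7×21 boundary matrix has rank 6 and Smith normal form diag(1,1,1,1,1,1).

∂_2: C_2 → C_1 acts by ∂[p,q,r] = [q,r] − [p,r] + [p,q]. For instance
  ∂ADG = DG − AG + AD,
  ∂ADE = DE − AE + AD.
This gives a 21×14 integer matrix of rank 13; reducing to Smith normal form yields diagonal entries (1,1,1,1,1,1,1,1,1,1,1,1,1).

From H_k ≅ ker(∂_k) / im(∂_{k+1}) we obtain:

  H_0: rank C_0 − rank ∂_1 = 7 − 6 = 1, and the invariant factors of ∂_1 are all 1, so H_0 ≅ Z.
  H_1: rank ker ∂_1 − rank ∂_2 = (21 − 6) − 13 = 2, and the invariant factors of ∂_2 are all 1, so H_1 ≅ Z^2.
  H_2: rank ker ∂_2 − rank ∂_3 = (14 − 13) − 0 = 1, and there is no ∂_3, so H_2 ≅ Z.

(K is a triangulation of the torus T^2.)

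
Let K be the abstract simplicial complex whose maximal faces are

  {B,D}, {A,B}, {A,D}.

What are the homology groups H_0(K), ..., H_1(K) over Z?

H_0 = Z,  H_1 = Z.

Order the vertices as A < B < D. Listing each simplex with vertices in this order, K has dimension 1 with simplices:

  0-simplices (3): A, B, D
  1-simplices (3): AB, AD, BD

so the chain groups are C_0 ≅ Z^3, C_1 ≅ Z^3.

The boundary map ∂_1: C_1 → C_0 sends each edge [p,q] (with p < q) to q − p.
The resulting 3×3 matrix has rank 2, and its Smith normal form has invariant factors (1,1).

Now H_k = ker ∂_k / im ∂_{k+1}, so:

  H_0: rank C_0 − rank ∂_1 = 3 − 2 = 1, and the invariant factors of ∂_1 are all 1, so H_0 = Z.
  H_1: rank ker ∂_1 − rank ∂_2 = (3 − 2) − 0 = 1, and there is no ∂_2, so H_1 = Z.

(K is a triangulation of the circle S^1.)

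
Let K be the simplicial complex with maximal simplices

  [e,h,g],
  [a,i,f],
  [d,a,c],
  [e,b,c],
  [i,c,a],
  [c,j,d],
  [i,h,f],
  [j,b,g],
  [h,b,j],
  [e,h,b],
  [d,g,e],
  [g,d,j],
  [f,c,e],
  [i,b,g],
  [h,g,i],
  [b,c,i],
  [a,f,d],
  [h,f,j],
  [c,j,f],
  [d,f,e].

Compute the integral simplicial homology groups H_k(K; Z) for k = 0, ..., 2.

Fix the vertex order a < b < c < d < e < f < g < h < i < j and write every simplex with vertices in increasing order. Then dim K = 2 and the simplices of K are:

  0-simplices (10): a, b, c, d, e, f, g, h, i, j
  1-simplices (30): ac, ad, af, ai, bc, be, bg, bh, bi, bj, cd, ce, cf, ci, cj, de, df, dg, dj, ef, eg, eh, fh, fi, fj, gh, gi, gj, hi, hj
  2-simplices (20): acd, aci, adf, afi, bce, bci, beh, bgi, bgj, bhj, cdj, cef, cfj, def, deg, dgj, egh, fhi, fhj, ghi

giving chain groups C_0 ≅ Z^10, C_1 ≅ Z^30, C_2 ≅ Z^20.

Boundary ∂_1: C_1 → C_0 is given by ∂[p,q] = [q] − [p]. For instance
  ∂df = f − d.
The 10×30 boundary matrix has rank 9 and Smith normal form diag(1,1,1,1,1,1,1,1,1).

The boundary map ∂_2: C_2 → C_1 sends each 2-simplex [p,q,r] to [q,r] − [p,r] + [p,q]. For instance
  ∂egh = gh − eh + eg,
  ∂deg = eg − dg + de.
The resulting 30×20 matrix has rank 20, and its Smith normal form has invariant factors (1,1,1,1,1,1,1,1,1,1,1,1,1,1,1,1,1,1,1,2).

Computing H_k = (kernel of ∂_k) / (image of ∂_{k+1}):

  H_0: rank C_0 − rank ∂_1 = 10 − 9 = 1, and the invariant factors of ∂_1 are all 1, so H_0 ≅ Z.
  H_1: rank ker ∂_1 − rank ∂_2 = (30 − 9) − 20 = 1, and ∂_2 has invariant factor 2 > 1, so H_1 ≅ Z ⊕ Z/2.
  H_2: rank ker ∂_2 − rank ∂_3 = (20 − 20) − 0 = 0, and there is no ∂_3, so H_2 ≅ 0.

H_0 ≅ Z,  H_1 ≅ Z ⊕ Z/2,  H_2 = 0.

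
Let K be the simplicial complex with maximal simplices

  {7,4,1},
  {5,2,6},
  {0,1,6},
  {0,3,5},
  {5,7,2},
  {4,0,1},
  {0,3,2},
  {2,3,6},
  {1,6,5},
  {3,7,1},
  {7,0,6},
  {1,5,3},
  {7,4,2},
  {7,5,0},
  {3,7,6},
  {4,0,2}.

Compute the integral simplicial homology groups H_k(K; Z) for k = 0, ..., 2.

Fix the vertex order 0 < 1 < 2 < 3 < 4 < 5 < 6 < 7 and write every simplex with vertices in increasing order. Then dim K = 2 and the simplices of K are:

  0-simplices (8): [0], [1], [2], [3], [4], [5], [6], [7]
  1-simplices (24): (24 of them)
  2-simplices (16): [0,1,4], [0,1,6], [0,2,3], [0,2,4], [0,3,5], [0,5,7], [0,6,7], [1,3,5], [1,3,7], [1,4,7], [1,5,6], [2,3,6], [2,4,7], [2,5,6], [2,5,7], [3,6,7]

Hence C_0 ≅ Z^8, C_1 ≅ Z^24, C_2 ≅ Z^16.

The boundary map ∂_1: C_1 → C_0 maps an edge to its endpoints' difference, ∂[p,q] = q − p. For instance
  ∂[2,4] = [4] − [2].
This gives a 8×24 integer matrix of rank 7; reducing to Smith normal form yields diagonal entries (1,1,1,1,1,1,1).

∂_2: C_2 → C_1 maps a triangle to the signed sum of its edges. For instance
  ∂[3,6,7] = [6,7] − [3,7] + [3,6],
  ∂[0,3,5] = [3,5] − [0,5] + [0,3].
As a 24×16 matrix over Z this has rank 15, with invariant factors (1,1,1,1,1,1,1,1,1,1,1,1,1,1,1).

From H_k ≅ ker(∂_k) / im(∂_{k+1}) we obtain:

  H_0: rank C_0 − rank ∂_1 = 8 − 7 = 1, and the invariant factors of ∂_1 are all 1, so H_0 = Z.
  H_1: rank ker ∂_1 − rank ∂_2 = (24 − 7) − 15 = 2, and the invariant factors of ∂_2 are all 1, so H_1 = Z^2.
  H_2: rank ker ∂_2 − rank ∂_3 = (16 − 15) − 0 = 1, and there is no ∂_3, so H_2 = Z.

As a check, the Euler characteristic is 8 − 24 + 16 = 0, which agrees with 1 − 2 + 1 = 0.

H_0 = Z,  H_1 = Z^2,  H_2 = Z.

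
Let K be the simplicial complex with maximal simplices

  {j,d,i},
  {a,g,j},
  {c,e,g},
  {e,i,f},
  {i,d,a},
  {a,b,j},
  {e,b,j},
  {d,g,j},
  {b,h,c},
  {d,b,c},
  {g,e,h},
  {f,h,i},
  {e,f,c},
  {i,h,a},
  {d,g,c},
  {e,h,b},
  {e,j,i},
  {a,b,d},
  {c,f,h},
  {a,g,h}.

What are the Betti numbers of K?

Fix the vertex order a < b < c < d < e < f < g < h < i < j and write every simplex with vertices in increasing order. Then dim K = 2 and the simplices of K are:

  0-simplices (10): a, b, c, d, e, f, g, h, i, j
  1-simplices (30): ab, ad, ag, ah, ai, aj, bc, bd, be, bh, bj, cd, ce, cf, cg, ch, dg, di, dj, ef, eg, eh, ei, ej, fh, fi, gh, gj, hi, ij
  2-simplices (20): abd, abj, adi, agh, agj, ahi, bcd, bch, beh, bej, cdg, cef, ceg, cfh, dgj, dij, efi, egh, eij, fhi

Hence C_0 ≅ Z^10, C_1 ≅ Z^30, C_2 ≅ Z^20.

The boundary map ∂_1: C_1 → C_0 maps an edge to its endpoints' difference, ∂[p,q] = q − p. For instance
  ∂hi = i − h.
As a 10×30 matrix over Z this has rank 9, with invariant factors (1,1,1,1,1,1,1,1,1).

Boundary ∂_2: C_2 → C_1 acts by ∂[p,q,r] = [q,r] − [p,r] + [p,q]. For instance
  ∂dgj = gj − dj + dg,
  ∂bej = ej − bj + be.
The 30×20 boundary matrix has rank 20 and Smith normal form diag(1,1,1,1,1,1,1,1,1,1,1,1,1,1,1,1,1,1,1,2).

From H_k ≅ ker(∂_k) / im(∂_{k+1}) we obtain:

  H_0: rank C_0 − rank ∂_1 = 10 − 9 = 1, and the invariant factors of ∂_1 are all 1, so H_0 = Z.
  H_1: rank ker ∂_1 − rank ∂_2 = (30 − 9) − 20 = 1, and ∂_2 has invariant factor 2 > 1, so H_1 = Z ⊕ Z/2Z.
  H_2: rank ker ∂_2 − rank ∂_3 = (20 − 20) − 0 = 0, and there is no ∂_3, so H_2 = 0.

(K is a triangulation of the Klein bottle.)

Hence the Betti numbers are b_0 = 1, b_1 = 1, b_2 = 0.

b_0 = 1, b_1 = 1, b_2 = 0.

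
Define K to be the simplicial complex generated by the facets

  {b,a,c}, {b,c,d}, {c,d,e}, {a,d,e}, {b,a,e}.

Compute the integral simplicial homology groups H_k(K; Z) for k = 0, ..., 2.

H_0 = Z,  H_1 = Z,  H_2 = 0.

Order the vertices as a < b < c < d < e. Listing each simplex with vertices in this order, K has dimension 2 with simplices:

  0-simplices (5): a, b, c, d, e
  1-simplices (10): ab, ac, ad, ae, bc, bd, be, cd, ce, de
  2-simplices (5): abc, abe, ade, bcd, cde

so the chain groups are C_0 ≅ Z^5, C_1 ≅ Z^10, C_2 ≅ Z^5.

The boundary map ∂_1: C_1 → C_0 maps an edge to its endpoints' difference, ∂[p,q] = q − p. For instance
  ∂ce = e − c.
As a 5×10 matrix over Z this has rank 4, with invariant factors (1,1,1,1).

Boundary ∂_2: C_2 → C_1 sends each 2-simplex [p,q,r] to [q,r] − [p,r] + [p,q]. For instance
  ∂abc = bc − ac + ab,
  ∂ade = de − ae + ad.
The 10×5 boundary matrix has rank 5 and Smith normal form diag(1,1,1,1,1).

Now H_k = ker ∂_k / im ∂_{k+1}, so:

  H_0: rank C_0 − rank ∂_1 = 5 − 4 = 1, and the invariant factors of ∂_1 are all 1, so H_0 = Z.
  H_1: rank ker ∂_1 − rank ∂_2 = (10 − 4) − 5 = 1, and the invariant factors of ∂_2 are all 1, so H_1 = Z.
  H_2: rank ker ∂_2 − rank ∂_3 = (5 − 5) − 0 = 0, and there is no ∂_3, so H_2 = 0.

As a check, the Euler characteristic is 5 − 10 + 5 = 0, which agrees with 1 − 1 + 0 = 0.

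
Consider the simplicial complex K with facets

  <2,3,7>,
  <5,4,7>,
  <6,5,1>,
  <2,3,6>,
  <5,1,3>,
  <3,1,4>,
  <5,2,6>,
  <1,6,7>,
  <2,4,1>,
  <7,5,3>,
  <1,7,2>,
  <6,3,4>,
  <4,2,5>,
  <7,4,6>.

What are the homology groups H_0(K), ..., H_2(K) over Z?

Order the vertices as 1 < 2 < 3 < 4 < 5 < 6 < 7. Listing each simplex with vertices in this order, K has dimension 2 with simplices:

  0-simplices (7): [1], [2], [3], [4], [5], [6], [7]
  1-simplices (21): [1,2], [1,3], [1,4], [1,5], [1,6], [1,7], [2,3], [2,4], [2,5], [2,6], [2,7], [3,4], [3,5], [3,6], [3,7], [4,5], [4,6], [4,7], [5,6], [5,7], [6,7]
  2-simplices (14): [1,2,4], [1,2,7], [1,3,4], [1,3,5], [1,5,6], [1,6,7], [2,3,6], [2,3,7], [2,4,5], [2,5,6], [3,4,6], [3,5,7], [4,5,7], [4,6,7]

giving chain groups C_0 ≅ Z^7, C_1 ≅ Z^21, C_2 ≅ Z^14.

Boundary ∂_1: C_1 → C_0 maps an edge to its endpoints' difference, ∂[p,q] = q − p. For instance
  ∂[5,7] = [7] − [5].
The 7×21 boundary matrix has rank 6 and Smith normal form diag(1,1,1,1,1,1).

Boundary ∂_2: C_2 → C_1 acts by ∂[p,q,r] = [q,r] − [p,r] + [p,q]. For instance
  ∂[2,5,6] = [5,6] − [2,6] + [2,5],
  ∂[2,4,5] = [4,5] − [2,5] + [2,4].
The resulting 21×14 matrix has rank 13, and its Smith normal form has invariant factors (1,1,1,1,1,1,1,1,1,1,1,1,1).

From H_k ≅ ker(∂_k) / im(∂_{k+1}) we obtain:

  H_0: rank C_0 − rank ∂_1 = 7 − 6 = 1, and the invariant factors of ∂_1 are all 1, so H_0 ≅ Z.
  H_1: rank ker ∂_1 − rank ∂_2 = (21 − 6) − 13 = 2, and the invariant factors of ∂_2 are all 1, so H_1 ≅ Z^2.
  H_2: rank ker ∂_2 − rank ∂_3 = (14 − 13) − 0 = 1, and there is no ∂_3, so H_2 ≅ Z.

As a check, the Euler characteristic is 7 − 21 + 14 = 0, which agrees with 1 − 2 + 1 = 0.

H_0 ≅ Z,  H_1 ≅ Z^2,  H_2 ≅ Z.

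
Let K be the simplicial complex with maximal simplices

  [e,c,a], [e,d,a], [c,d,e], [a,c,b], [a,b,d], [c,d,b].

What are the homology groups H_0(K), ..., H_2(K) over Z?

Take the total order a < b < c < d < e on the vertex set. Then K (dimension 2) consists of the simplices:

  0-simplices (5): a, b, c, d, e
  1-simplices (9): ab, ac, ad, ae, bc, bd, cd, ce, de
  2-simplices (6): abc, abd, ace, ade, bcd, cde

giving chain groups C_0 ≅ Z^5, C_1 ≅ Z^9, C_2 ≅ Z^6.

∂_1: C_1 → C_0 maps an edge to its endpoints' difference, ∂[p,q] = q − p. For instance
  ∂ab = b − a.
This gives a 5×9 integer matrix of rank 4; reducing to Smith normal form yields diagonal entries (1,1,1,1).

The boundary map ∂_2: C_2 → C_1 sends each 2-simplex [p,q,r] to [q,r] − [p,r] + [p,q]. For instance
  ∂ace = ce − ae + ac,
  ∂ade = de − ae + ad.
This gives a 9×6 integer matrix of rank 5; reducing to Smith normal form yields diagonal entries (1,1,1,1,1).

Now H_k = ker ∂_k / im ∂_{k+1}, so:

  H_0: rank C_0 − rank ∂_1 = 5 − 4 = 1, and the invariant factors of ∂_1 are all 1, so H_0 = Z.
  H_1: rank ker ∂_1 − rank ∂_2 = (9 − 4) − 5 = 0, and the invariant factors of ∂_2 are all 1, so H_1 = 0.
  H_2: rank ker ∂_2 − rank ∂_3 = (6 − 5) − 0 = 1, and there is no ∂_3, so H_2 = Z.

(K is a triangulation of the 2-sphere S^2.)

H_0 = Z,  H_1 = 0,  H_2 = Z.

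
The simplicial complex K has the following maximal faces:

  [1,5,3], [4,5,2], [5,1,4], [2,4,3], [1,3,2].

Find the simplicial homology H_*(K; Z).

H_0 = Z,  H_1 = Z,  H_2 = 0.

K has 5 vertices, 10 edges, 5 triangles.
rank ∂_0 = 0, rank ∂_1 = 4 ⇒ b_0 = 5 − 0 − 4 = 1; all invariant factors of ∂_1 are 1 so no torsion. So H_0 ≅ Z.
rank ∂_1 = 4, rank ∂_2 = 5 ⇒ b_1 = 10 − 4 − 5 = 1; all invariant factors of ∂_2 are 1 so no torsion. So H_1 ≅ Z.
rank ∂_2 = 5, rank ∂_3 = 0 ⇒ b_2 = 5 − 5 − 0 = 0. So H_2 ≅ 0.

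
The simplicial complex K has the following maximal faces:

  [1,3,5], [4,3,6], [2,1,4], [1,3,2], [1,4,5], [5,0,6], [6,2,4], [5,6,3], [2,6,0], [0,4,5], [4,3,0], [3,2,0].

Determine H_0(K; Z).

H_0 ≅ Z.

Fix the vertex order 0 < 1 < 2 < 3 < 4 < 5 < 6 and write every simplex with vertices in increasing order. Then dim K = 2 and the simplices of K are:

  0-simplices (7): [0], [1], [2], [3], [4], [5], [6]
  1-simplices (18): [0,2], [0,3], [0,4], [0,5], [0,6], [1,2], [1,3], [1,4], [1,5], [2,3], [2,4], [2,6], [3,4], [3,5], [3,6], [4,5], [4,6], [5,6]
  2-simplices (12): [0,2,3], [0,2,6], [0,3,4], [0,4,5], [0,5,6], [1,2,3], [1,2,4], [1,3,5], [1,4,5], [2,4,6], [3,4,6], [3,5,6]

giving chain groups C_0 ≅ Z^7, C_1 ≅ Z^18, C_2 ≅ Z^12.

The boundary map ∂_1: C_1 → C_0 sends each edge [p,q] (with p < q) to q − p. For instance
  ∂[3,4] = [4] − [3].
The 7×18 boundary matrix has rank 6 and Smith normal form diag(1,1,1,1,1,1).

∂_2: C_2 → C_1 maps a triangle to the signed sum of its edges. For instance
  ∂[1,2,3] = [2,3] − [1,3] + [1,2],
  ∂[0,3,4] = [3,4] − [0,4] + [0,3].
The 18×12 boundary matrix has rank 12 and Smith normal form diag(1,1,1,1,1,1,1,1,1,1,1,2).

Computing H_k = (kernel of ∂_k) / (image of ∂_{k+1}):

  H_0: rank C_0 − rank ∂_1 = 7 − 6 = 1, and the invariant factors of ∂_1 are all 1, so H_0 = Z.

(K is a triangulation of the real projective plane RP^2.)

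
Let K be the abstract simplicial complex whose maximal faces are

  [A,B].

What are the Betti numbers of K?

b_0 = 1, b_1 = 0.

We work with the vertex ordering A < B. The simplices of K, each written with vertices in increasing order, are:

  0-simplices (2): A, B
  1-simplices (1): AB

so the chain groups are C_0 ≅ Z^2, C_1 ≅ Z^1.

∂_1: C_1 → C_0 sends each edge [p,q] (with p < q) to q − p.
The 2×1 boundary matrix has rank 1 and Smith normal form diag(1).

Now H_k = ker ∂_k / im ∂_{k+1}, so:

  H_0: rank C_0 − rank ∂_1 = 2 − 1 = 1, and the invariant factors of ∂_1 are all 1, so H_0 ≅ Z.
  H_1: rank ker ∂_1 − rank ∂_2 = (1 − 1) − 0 = 0, and there is no ∂_2, so H_1 ≅ 0.

Hence the Betti numbers are b_0 = 1, b_1 = 0.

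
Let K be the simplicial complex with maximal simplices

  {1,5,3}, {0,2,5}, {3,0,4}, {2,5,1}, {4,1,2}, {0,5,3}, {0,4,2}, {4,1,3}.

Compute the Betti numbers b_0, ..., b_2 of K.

b_0 = 1, b_1 = 0, b_2 = 1.

Take the total order 0 < 1 < 2 < 3 < 4 < 5 on the vertex set. Then K (dimension 2) consists of the simplices:

  0-simplices (6): [0], [1], [2], [3], [4], [5]
  1-simplices (12): [0,2], [0,3], [0,4], [0,5], [1,2], [1,3], [1,4], [1,5], [2,4], [2,5], [3,4], [3,5]
  2-simplices (8): [0,2,4], [0,2,5], [0,3,4], [0,3,5], [1,2,4], [1,2,5], [1,3,4], [1,3,5]

Hence C_0 ≅ Z^6, C_1 ≅ Z^12, C_2 ≅ Z^8.

Boundary ∂_1: C_1 → C_0 is given by ∂[p,q] = [q] − [p]. For instance
  ∂[2,5] = [5] − [2].
As a 6×12 matrix over Z this has rank 5, with invariant factors (1,1,1,1,1).

The boundary map ∂_2: C_2 → C_1 maps a triangle to the signed sum of its edges. For instance
  ∂[0,3,5] = [3,5] − [0,5] + [0,3],
  ∂[1,2,4] = [2,4] − [1,4] + [1,2].
As a 12×8 matrix over Z this has rank 7, with invariant factors (1,1,1,1,1,1,1).

Now H_k = ker ∂_k / im ∂_{k+1}, so:

  H_0: rank C_0 − rank ∂_1 = 6 − 5 = 1, and the invariant factors of ∂_1 are all 1, so H_0 = Z.
  H_1: rank ker ∂_1 − rank ∂_2 = (12 − 5) − 7 = 0, and the invariant factors of ∂_2 are all 1, so H_1 = 0.
  H_2: rank ker ∂_2 − rank ∂_3 = (8 − 7) − 0 = 1, and there is no ∂_3, so H_2 = Z.

As a check, the Euler characteristic is 6 − 12 + 8 = 2, which agrees with 1 − 0 + 1 = 2.

Hence the Betti numbers are b_0 = 1, b_1 = 0, b_2 = 1.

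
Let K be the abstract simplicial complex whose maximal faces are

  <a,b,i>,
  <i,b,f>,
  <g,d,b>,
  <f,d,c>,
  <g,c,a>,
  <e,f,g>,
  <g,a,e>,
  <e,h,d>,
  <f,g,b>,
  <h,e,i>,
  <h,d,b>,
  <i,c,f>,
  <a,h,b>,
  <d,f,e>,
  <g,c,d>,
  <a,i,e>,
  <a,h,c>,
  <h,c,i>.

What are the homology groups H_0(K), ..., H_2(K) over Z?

H_0 = Z,  H_1 = Z ⊕ Z_2,  H_2 = 0.

We work with the vertex ordering a < b < c < d < e < f < g < h < i. The simplices of K, each written with vertices in increasing order, are:

  0-simplices (9): a, b, c, d, e, f, g, h, i
  1-simplices (27): ab, ac, ae, ag, ah, ai, bd, bf, bg, bh, bi, cd, cf, cg, ch, ci, de, df, dg, dh, ef, eg, eh, ei, fg, fi, hi
  2-simplices (18): abh, abi, acg, ach, aeg, aei, bdg, bdh, bfg, bfi, cdf, cdg, cfi, chi, def, deh, efg, ehi

Hence C_0 ≅ Z^9, C_1 ≅ Z^27, C_2 ≅ Z^18.

Boundary ∂_1: C_1 → C_0 maps an edge to its endpoints' difference, ∂[p,q] = q − p. For instance
  ∂ef = f − e.
The resulting 9×27 matrix has rank 8, and its Smith normal form has invariant factors (1,1,1,1,1,1,1,1).

Boundary ∂_2: C_2 → C_1 sends each 2-simplex [p,q,r] to [q,r] − [p,r] + [p,q]. For instance
  ∂ehi = hi − ei + eh,
  ∂cdf = df − cf + cd.
The 27×18 boundary matrix has rank 18 and Smith normal form diag(1,1,1,1,1,1,1,1,1,1,1,1,1,1,1,1,1,2).

Computing H_k = (kernel of ∂_k) / (image of ∂_{k+1}):

  H_0: rank C_0 − rank ∂_1 = 9 − 8 = 1, and the invariant factors of ∂_1 are all 1, so H_0 ≅ Z.
  H_1: rank ker ∂_1 − rank ∂_2 = (27 − 8) − 18 = 1, and ∂_2 has invariant factor 2 > 1, so H_1 ≅ Z ⊕ Z_2.
  H_2: rank ker ∂_2 − rank ∂_3 = (18 − 18) − 0 = 0, and there is no ∂_3, so H_2 ≅ 0.

(K is a triangulation of the Klein bottle.)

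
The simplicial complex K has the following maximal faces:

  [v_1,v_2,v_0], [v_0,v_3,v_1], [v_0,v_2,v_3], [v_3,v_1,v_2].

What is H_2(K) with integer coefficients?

H_2 = Z.

We work with the vertex ordering v_0 < v_1 < v_2 < v_3. The simplices of K, each written with vertices in increasing order, are:

  0-simplices (4): [v_0], [v_1], [v_2], [v_3]
  1-simplices (6): [v_0,v_1], [v_0,v_2], [v_0,v_3], [v_1,v_2], [v_1,v_3], [v_2,v_3]
  2-simplices (4): [v_0,v_1,v_2], [v_0,v_1,v_3], [v_0,v_2,v_3], [v_1,v_2,v_3]

so the chain groups are C_0 ≅ Z^4, C_1 ≅ Z^6, C_2 ≅ Z^4.

The boundary map ∂_1: C_1 → C_0 sends each edge [p,q] (with p < q) to q − p.
As a 4×6 matrix over Z this has rank 3, with invariant factors (1,1,1).

∂_2: C_2 → C_1 acts by ∂[p,q,r] = [q,r] − [p,r] + [p,q]. For instance
  ∂[v_0,v_2,v_3] = [v_2,v_3] − [v_0,v_3] + [v_0,v_2],
  ∂[v_0,v_1,v_2] = [v_1,v_2] − [v_0,v_2] + [v_0,v_1].
As a 6×4 matrix over Z this has rank 3, with invariant factors (1,1,1).

Now H_k = ker ∂_k / im ∂_{k+1}, so:

  H_2: rank ker ∂_2 − rank ∂_3 = (4 − 3) − 0 = 1, and there is no ∂_3, so H_2 ≅ Z.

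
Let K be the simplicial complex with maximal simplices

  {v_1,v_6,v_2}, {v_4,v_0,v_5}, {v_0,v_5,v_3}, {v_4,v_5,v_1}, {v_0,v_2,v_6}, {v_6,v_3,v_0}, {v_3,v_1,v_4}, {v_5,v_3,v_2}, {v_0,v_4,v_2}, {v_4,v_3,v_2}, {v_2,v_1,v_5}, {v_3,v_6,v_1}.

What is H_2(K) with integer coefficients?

H_2 ≅ 0.

Fix the vertex order v_0 < v_1 < v_2 < v_3 < v_4 < v_5 < v_6 and write every simplex with vertices in increasing order. Then dim K = 2 and the simplices of K are:

  0-simplices (7): [v_0], [v_1], [v_2], [v_3], [v_4], [v_5], [v_6]
  1-simplices (18): (18 of them)
  2-simplices (12): (12 of them)

giving chain groups C_0 ≅ Z^7, C_1 ≅ Z^18, C_2 ≅ Z^12.

∂_1: C_1 → C_0 sends each edge [p,q] (with p < q) to q − p. For instance
  ∂[v_1,v_3] = [v_3] − [v_1].
The 7×18 boundary matrix has rank 6 and Smith normal form diag(1,1,1,1,1,1).

∂_2: C_2 → C_1 maps a triangle to the signed sum of its edges. For instance
  ∂[v_1,v_3,v_6] = [v_3,v_6] − [v_1,v_6] + [v_1,v_3],
  ∂[v_1,v_4,v_5] = [v_4,v_5] − [v_1,v_5] + [v_1,v_4].
As a 18×12 matrix over Z this has rank 12, with invariant factors (1,1,1,1,1,1,1,1,1,1,1,2).

From H_k ≅ ker(∂_k) / im(∂_{k+1}) we obtain:

  H_2: rank ker ∂_2 − rank ∂_3 = (12 − 12) − 0 = 0, and there is no ∂_3, so H_2 = 0.

(K is a triangulation of the real projective plane RP^2.)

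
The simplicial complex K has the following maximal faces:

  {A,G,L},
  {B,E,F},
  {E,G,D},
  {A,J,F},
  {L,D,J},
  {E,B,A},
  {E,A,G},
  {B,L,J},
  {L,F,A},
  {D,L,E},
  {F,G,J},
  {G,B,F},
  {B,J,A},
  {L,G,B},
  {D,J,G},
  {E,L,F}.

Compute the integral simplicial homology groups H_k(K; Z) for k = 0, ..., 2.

H_0 ≅ Z,  H_1 ≅ Z^2,  H_2 ≅ Z.

We work with the vertex ordering A < B < D < E < F < G < J < L. The simplices of K, each written with vertices in increasing order, are:

  0-simplices (8): A, B, D, E, F, G, J, L
  1-simplices (24): AB, AE, AF, AG, AJ, AL, BE, BF, BG, BJ, BL, DE, DG, DJ, DL, EF, EG, EL, FG, FJ, FL, GJ, GL, JL
  2-simplices (16): ABE, ABJ, AEG, AFJ, AFL, AGL, BEF, BFG, BGL, BJL, DEG, DEL, DGJ, DJL, EFL, FGJ

giving chain groups C_0 ≅ Z^8, C_1 ≅ Z^24, C_2 ≅ Z^16.

Boundary ∂_1: C_1 → C_0 maps an edge to its endpoints' difference, ∂[p,q] = q − p. For instance
  ∂BF = F − B.
This gives a 8×24 integer matrix of rank 7; reducing to Smith normal form yields diagonal entries (1,1,1,1,1,1,1).

Boundary ∂_2: C_2 → C_1 acts by ∂[p,q,r] = [q,r] − [p,r] + [p,q]. For instance
  ∂DGJ = GJ − DJ + DG,
  ∂BFG = FG − BG + BF.
As a 24×16 matrix over Z this has rank 15, with invariant factors (1,1,1,1,1,1,1,1,1,1,1,1,1,1,1).

Now H_k = ker ∂_k / im ∂_{k+1}, so:

  H_0: rank C_0 − rank ∂_1 = 8 − 7 = 1, and the invariant factors of ∂_1 are all 1, so H_0 = Z.
  H_1: rank ker ∂_1 − rank ∂_2 = (24 − 7) − 15 = 2, and the invariant factors of ∂_2 are all 1, so H_1 = Z^2.
  H_2: rank ker ∂_2 − rank ∂_3 = (16 − 15) − 0 = 1, and there is no ∂_3, so H_2 = Z.

As a check, the Euler characteristic is 8 − 24 + 16 = 0, which agrees with 1 − 2 + 1 = 0.
(K is a triangulation of the torus T^2.)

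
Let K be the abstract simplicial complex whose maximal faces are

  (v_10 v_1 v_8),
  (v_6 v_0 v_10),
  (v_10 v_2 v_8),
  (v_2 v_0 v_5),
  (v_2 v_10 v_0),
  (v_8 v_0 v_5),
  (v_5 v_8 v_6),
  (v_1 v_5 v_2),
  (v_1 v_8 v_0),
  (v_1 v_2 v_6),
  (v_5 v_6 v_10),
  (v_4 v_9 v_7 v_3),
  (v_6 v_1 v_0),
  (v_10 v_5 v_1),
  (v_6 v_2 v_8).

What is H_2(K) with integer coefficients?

H_2 = Z.

We work with the vertex ordering v_0 < v_1 < v_2 < v_3 < v_4 < v_5 < v_6 < v_7 < v_8 < v_9 < v_10. The simplices of K, each written with vertices in increasing order, are:

  0-simplices (11): [v_0], [v_1], [v_2], [v_3], [v_4], [v_5], [v_6], [v_7], [v_8], [v_9], [v_10]
  1-simplices (27): (27 of them)
  2-simplices (18): (18 of them)
  3-simplices (1): [v_3,v_4,v_7,v_9]

so the chain groups are C_0 ≅ Z^11, C_1 ≅ Z^27, C_2 ≅ Z^18, C_3 ≅ Z^1.

Boundary ∂_1: C_1 → C_0 maps an edge to its endpoints' difference, ∂[p,q] = q − p. For instance
  ∂[v_7,v_9] = [v_9] − [v_7].
As a 11×27 matrix over Z this has rank 9, with invariant factors (1,1,1,1,1,1,1,1,1).

The boundary map ∂_2: C_2 → C_1 sends each 2-simplex [p,q,r] to [q,r] − [p,r] + [p,q]. For instance
  ∂[v_5,v_6,v_10] = [v_6,v_10] − [v_5,v_10] + [v_5,v_6],
  ∂[v_1,v_5,v_10] = [v_5,v_10] − [v_1,v_10] + [v_1,v_5].
As a 27×18 matrix over Z this has rank 16, with invariant factors (1,1,1,1,1,1,1,1,1,1,1,1,1,1,1,1).

Boundary ∂_3: C_3 → C_2 sends each 3-simplex σ to the alternating sum Σ_i (−1)^i (σ with its i-th vertex removed). For instance
  ∂[v_3,v_4,v_7,v_9] = [v_4,v_7,v_9] − [v_3,v_7,v_9] + [v_3,v_4,v_9] − [v_3,v_4,v_7].
This gives a 18×1 integer matrix of rank 1; reducing to Smith normal form yields diagonal entries (1).

From H_k ≅ ker(∂_k) / im(∂_{k+1}) we obtain:

  H_2: rank ker ∂_2 − rank ∂_3 = (18 − 16) − 1 = 1, and the invariant factors of ∂_3 are all 1, so H_2 ≅ Z.

(K is a triangulation of the disjoint union of the torus T^2 and the 3-simplex.)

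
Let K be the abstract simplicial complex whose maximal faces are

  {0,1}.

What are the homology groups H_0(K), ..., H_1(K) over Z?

We work with the vertex ordering 0 < 1. The simplices of K, each written with vertices in increasing order, are:

  0-simplices (2): [0], [1]
  1-simplices (1): [0,1]

so the chain groups are C_0 ≅ Z^2, C_1 ≅ Z^1.

∂_1: C_1 → C_0 is given by ∂[p,q] = [q] − [p]. For instance
  ∂[0,1] = [1] − [0].
This gives a 2×1 integer matrix of rank 1; reducing to Smith normal form yields diagonal entries (1).

Computing H_k = (kernel of ∂_k) / (image of ∂_{k+1}):

  H_0: rank C_0 − rank ∂_1 = 2 − 1 = 1, and the invariant factors of ∂_1 are all 1, so H_0 = Z.
  H_1: rank ker ∂_1 − rank ∂_2 = (1 − 1) − 0 = 0, and there is no ∂_2, so H_1 = 0.

As a check, the Euler characteristic is 2 − 1 = 1, which agrees with 1 − 0 = 1.

H_0 ≅ Z,  H_1 = 0.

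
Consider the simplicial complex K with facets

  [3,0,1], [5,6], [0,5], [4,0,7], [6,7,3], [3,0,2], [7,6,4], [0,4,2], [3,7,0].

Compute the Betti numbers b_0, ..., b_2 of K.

b_0 = 1, b_1 = 1, b_2 = 0.

We work with the vertex ordering 0 < 1 < 2 < 3 < 4 < 5 < 6 < 7. The simplices of K, each written with vertices in increasing order, are:

  0-simplices (8): [0], [1], [2], [3], [4], [5], [6], [7]
  1-simplices (15): [0,1], [0,2], [0,3], [0,4], [0,5], [0,7], [1,3], [2,3], [2,4], [3,6], [3,7], [4,6], [4,7], [5,6], [6,7]
  2-simplices (7): [0,1,3], [0,2,3], [0,2,4], [0,3,7], [0,4,7], [3,6,7], [4,6,7]

so the chain groups are C_0 ≅ Z^8, C_1 ≅ Z^15, C_2 ≅ Z^7.

∂_1: C_1 → C_0 sends each edge [p,q] (with p < q) to q − p.
This gives a 8×15 integer matrix of rank 7; reducing to Smith normal form yields diagonal entries (1,1,1,1,1,1,1).

∂_2: C_2 → C_1 maps a triangle to the signed sum of its edges. For instance
  ∂[4,6,7] = [6,7] − [4,7] + [4,6],
  ∂[3,6,7] = [6,7] − [3,7] + [3,6].
This gives a 15×7 integer matrix of rank 7; reducing to Smith normal form yields diagonal entries (1,1,1,1,1,1,1).

From H_k ≅ ker(∂_k) / im(∂_{k+1}) we obtain:

  H_0: rank C_0 − rank ∂_1 = 8 − 7 = 1, and the invariant factors of ∂_1 are all 1, so H_0 ≅ Z.
  H_1: rank ker ∂_1 − rank ∂_2 = (15 − 7) − 7 = 1, and the invariant factors of ∂_2 are all 1, so H_1 ≅ Z.
  H_2: rank ker ∂_2 − rank ∂_3 = (7 − 7) − 0 = 0, and there is no ∂_3, so H_2 ≅ 0.

Hence the Betti numbers are b_0 = 1, b_1 = 1, b_2 = 0.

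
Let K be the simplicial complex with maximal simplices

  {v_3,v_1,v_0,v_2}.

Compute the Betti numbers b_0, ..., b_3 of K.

Order the vertices as v_0 < v_1 < v_2 < v_3. Listing each simplex with vertices in this order, K has dimension 3 with simplices:

  0-simplices (4): [v_0], [v_1], [v_2], [v_3]
  1-simplices (6): [v_0,v_1], [v_0,v_2], [v_0,v_3], [v_1,v_2], [v_1,v_3], [v_2,v_3]
  2-simplices (4): [v_0,v_1,v_2], [v_0,v_1,v_3], [v_0,v_2,v_3], [v_1,v_2,v_3]
  3-simplices (1): [v_0,v_1,v_2,v_3]

Hence C_0 ≅ Z^4, C_1 ≅ Z^6, C_2 ≅ Z^4, C_3 ≅ Z^1.

∂_1: C_1 → C_0 sends each edge [p,q] (with p < q) to q − p. For instance
  ∂[v_2,v_3] = [v_3] − [v_2].
The resulting 4×6 matrix has rank 3, and its Smith normal form has invariant factors (1,1,1).

The boundary map ∂_2: C_2 → C_1 acts by ∂[p,q,r] = [q,r] − [p,r] + [p,q]. For instance
  ∂[v_0,v_1,v_3] = [v_1,v_3] − [v_0,v_3] + [v_0,v_1],
  ∂[v_0,v_1,v_2] = [v_1,v_2] − [v_0,v_2] + [v_0,v_1].
This gives a 6×4 integer matrix of rank 3; reducing to Smith normal form yields diagonal entries (1,1,1).

∂_3: C_3 → C_2 sends each 3-simplex σ to the alternating sum Σ_i (−1)^i (σ with its i-th vertex removed). For instance
  ∂[v_0,v_1,v_2,v_3] = [v_1,v_2,v_3] − [v_0,v_2,v_3] + [v_0,v_1,v_3] − [v_0,v_1,v_2].
The resulting 4×1 matrix has rank 1, and its Smith normal form has invariant factors (1).

Reading off H_k = ker ∂_k / im ∂_{k+1}:

  H_0: rank C_0 − rank ∂_1 = 4 − 3 = 1, and the invariant factors of ∂_1 are all 1, so H_0 ≅ Z.
  H_1: rank ker ∂_1 − rank ∂_2 = (6 − 3) − 3 = 0, and the invariant factors of ∂_2 are all 1, so H_1 ≅ 0.
  H_2: rank ker ∂_2 − rank ∂_3 = (4 − 3) − 1 = 0, and the invariant factors of ∂_3 are all 1, so H_2 ≅ 0.
  H_3: rank ker ∂_3 − rank ∂_4 = (1 − 1) − 0 = 0, and there is no ∂_4, so H_3 ≅ 0.

As a check, the Euler characteristic is 4 − 6 + 4 − 1 = 1, which agrees with 1 − 0 + 0 − 0 = 1.

Hence the Betti numbers are b_0 = 1, b_1 = 0, b_2 = 0, b_3 = 0.

b_0 = 1, b_1 = 0, b_2 = 0, b_3 = 0.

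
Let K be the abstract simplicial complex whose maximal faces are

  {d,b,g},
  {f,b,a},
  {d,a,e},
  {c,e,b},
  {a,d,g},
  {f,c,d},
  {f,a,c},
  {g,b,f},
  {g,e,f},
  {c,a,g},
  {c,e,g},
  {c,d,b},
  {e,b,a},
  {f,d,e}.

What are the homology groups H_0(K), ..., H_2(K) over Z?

We work with the vertex ordering a < b < c < d < e < f < g. The simplices of K, each written with vertices in increasing order, are:

  0-simplices (7): a, b, c, d, e, f, g
  1-simplices (21): ab, ac, ad, ae, af, ag, bc, bd, be, bf, bg, cd, ce, cf, cg, de, df, dg, ef, eg, fg
  2-simplices (14): abe, abf, acf, acg, ade, adg, bcd, bce, bdg, bfg, cdf, ceg, def, efg

Hence C_0 ≅ Z^7, C_1 ≅ Z^21, C_2 ≅ Z^14.

∂_1: C_1 → C_0 maps an edge to its endpoints' difference, ∂[p,q] = q − p. For instance
  ∂ae = e − a.
As a 7×21 matrix over Z this has rank 6, with invariant factors (1,1,1,1,1,1).

∂_2: C_2 → C_1 maps a triangle to the signed sum of its edges. For instance
  ∂acg = cg − ag + ac,
  ∂abe = be − ae + ab.
The 21×14 boundary matrix has rank 13 and Smith normal form diag(1,1,1,1,1,1,1,1,1,1,1,1,1).

Now H_k = ker ∂_k / im ∂_{k+1}, so:

  H_0: rank C_0 − rank ∂_1 = 7 − 6 = 1, and the invariant factors of ∂_1 are all 1, so H_0 = Z.
  H_1: rank ker ∂_1 − rank ∂_2 = (21 − 6) − 13 = 2, and the invariant factors of ∂_2 are all 1, so H_1 = Z^2.
  H_2: rank ker ∂_2 − rank ∂_3 = (14 − 13) − 0 = 1, and there is no ∂_3, so H_2 = Z.

(K is a triangulation of the torus T^2.)

H_0 = Z,  H_1 = Z^2,  H_2 = Z.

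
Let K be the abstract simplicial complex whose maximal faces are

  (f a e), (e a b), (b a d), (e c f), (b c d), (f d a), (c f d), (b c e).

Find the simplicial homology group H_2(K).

Order the vertices as a < b < c < d < e < f. Listing each simplex with vertices in this order, K has dimension 2 with simplices:

  0-simplices (6): a, b, c, d, e, f
  1-simplices (12): ab, ad, ae, af, bc, bd, be, cd, ce, cf, df, ef
  2-simplices (8): abd, abe, adf, aef, bcd, bce, cdf, cef

giving chain groups C_0 ≅ Z^6, C_1 ≅ Z^12, C_2 ≅ Z^8.

The boundary map ∂_1: C_1 → C_0 sends each edge [p,q] (with p < q) to q − p.
As a 6×12 matrix over Z this has rank 5, with invariant factors (1,1,1,1,1).

Boundary ∂_2: C_2 → C_1 maps a triangle to the signed sum of its edges. For instance
  ∂adf = df − af + ad,
  ∂bcd = cd − bd + bc.
The resulting 12×8 matrix has rank 7, and its Smith normal form has invariant factors (1,1,1,1,1,1,1).

Now H_k = ker ∂_k / im ∂_{k+1}, so:

  H_2: rank ker ∂_2 − rank ∂_3 = (8 − 7) − 0 = 1, and there is no ∂_3, so H_2 ≅ Z.

H_2 = Z.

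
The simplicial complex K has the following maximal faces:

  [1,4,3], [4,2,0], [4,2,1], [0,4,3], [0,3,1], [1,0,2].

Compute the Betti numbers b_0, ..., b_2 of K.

K has 5 vertices, 9 edges, 6 triangles.
rank ∂_0 = 0, rank ∂_1 = 4 ⇒ b_0 = 5 − 0 − 4 = 1; all invariant factors of ∂_1 are 1 so no torsion. So H_0 = Z.
rank ∂_1 = 4, rank ∂_2 = 5 ⇒ b_1 = 9 − 4 − 5 = 0; all invariant factors of ∂_2 are 1 so no torsion. So H_1 = 0.
rank ∂_2 = 5, rank ∂_3 = 0 ⇒ b_2 = 6 − 5 − 0 = 1. So H_2 = Z.

b_0 = 1, b_1 = 0, b_2 = 1.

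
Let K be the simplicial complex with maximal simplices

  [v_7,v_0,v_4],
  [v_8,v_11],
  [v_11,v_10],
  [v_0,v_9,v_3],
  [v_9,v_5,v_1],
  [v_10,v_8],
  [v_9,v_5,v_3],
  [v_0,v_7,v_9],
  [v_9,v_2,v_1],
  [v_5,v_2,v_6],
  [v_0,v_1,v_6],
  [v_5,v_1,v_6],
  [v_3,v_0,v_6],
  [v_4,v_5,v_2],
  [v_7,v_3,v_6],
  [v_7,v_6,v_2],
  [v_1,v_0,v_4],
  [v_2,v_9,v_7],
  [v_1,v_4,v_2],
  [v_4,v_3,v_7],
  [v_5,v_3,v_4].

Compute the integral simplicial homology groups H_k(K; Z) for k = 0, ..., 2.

Take the total order v_0 < v_1 < v_2 < v_3 < v_4 < v_5 < v_6 < v_7 < v_8 < v_9 < v_10 < v_11 on the vertex set. Then K (dimension 2) consists of the simplices:

  0-simplices (12): [v_0], [v_1], [v_2], [v_3], [v_4], [v_5], [v_6], [v_7], [v_8], [v_9], [v_10], [v_11]
  1-simplices (30): (30 of them)
  2-simplices (18): (18 of them)

giving chain groups C_0 ≅ Z^12, C_1 ≅ Z^30, C_2 ≅ Z^18.

∂_1: C_1 → C_0 sends each edge [p,q] (with p < q) to q − p.
The 12×30 boundary matrix has rank 10 and Smith normal form diag(1,1,1,1,1,1,1,1,1,1).

∂_2: C_2 → C_1 maps a triangle to the signed sum of its edges. For instance
  ∂[v_3,v_4,v_7] = [v_4,v_7] − [v_3,v_7] + [v_3,v_4],
  ∂[v_0,v_3,v_9] = [v_3,v_9] − [v_0,v_9] + [v_0,v_3].
The resulting 30×18 matrix has rank 18, and its Smith normal form has invariant factors (1,1,1,1,1,1,1,1,1,1,1,1,1,1,1,1,1,2).

Now H_k = ker ∂_k / im ∂_{k+1}, so:

  H_0: rank C_0 − rank ∂_1 = 12 − 10 = 2, and the invariant factors of ∂_1 are all 1, so H_0 = Z^2.
  H_1: rank ker ∂_1 − rank ∂_2 = (30 − 10) − 18 = 2, and ∂_2 has invariant factor 2 > 1, so H_1 = Z^2 ⊕ Z/2.
  H_2: rank ker ∂_2 − rank ∂_3 = (18 − 18) − 0 = 0, and there is no ∂_3, so H_2 = 0.

As a check, the Euler characteristic is 12 − 30 + 18 = 0, which agrees with 2 − 2 + 0 = 0.

H_0 = Z^2,  H_1 = Z^2 ⊕ Z/2,  H_2 = 0.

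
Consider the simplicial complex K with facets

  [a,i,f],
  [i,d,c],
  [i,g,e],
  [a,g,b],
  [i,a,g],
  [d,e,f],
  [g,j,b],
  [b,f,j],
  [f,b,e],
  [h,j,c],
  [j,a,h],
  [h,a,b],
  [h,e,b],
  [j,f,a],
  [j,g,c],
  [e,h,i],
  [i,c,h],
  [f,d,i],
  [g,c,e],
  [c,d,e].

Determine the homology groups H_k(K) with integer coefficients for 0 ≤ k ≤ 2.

We work with the vertex ordering a < b < c < d < e < f < g < h < i < j. The simplices of K, each written with vertices in increasing order, are:

  0-simplices (10): a, b, c, d, e, f, g, h, i, j
  1-simplices (30): ab, af, ag, ah, ai, aj, be, bf, bg, bh, bj, cd, ce, cg, ch, ci, cj, de, df, di, ef, eg, eh, ei, fi, fj, gi, gj, hi, hj
  2-simplices (20): abg, abh, afi, afj, agi, ahj, bef, beh, bfj, bgj, cde, cdi, ceg, cgj, chi, chj, def, dfi, egi, ehi

giving chain groups C_0 ≅ Z^10, C_1 ≅ Z^30, C_2 ≅ Z^20.

Boundary ∂_1: C_1 → C_0 is given by ∂[p,q] = [q] − [p].
This gives a 10×30 integer matrix of rank 9; reducing to Smith normal form yields diagonal entries (1,1,1,1,1,1,1,1,1).

Boundary ∂_2: C_2 → C_1 maps a triangle to the signed sum of its edges. For instance
  ∂bef = ef − bf + be,
  ∂egi = gi − ei + eg.
This gives a 30×20 integer matrix of rank 20; reducing to Smith normal form yields diagonal entries (1,1,1,1,1,1,1,1,1,1,1,1,1,1,1,1,1,1,1,2).

Now H_k = ker ∂_k / im ∂_{k+1}, so:

  H_0: rank C_0 − rank ∂_1 = 10 − 9 = 1, and the invariant factors of ∂_1 are all 1, so H_0 = Z.
  H_1: rank ker ∂_1 − rank ∂_2 = (30 − 9) − 20 = 1, and ∂_2 has invariant factor 2 > 1, so H_1 = Z × Z/2.
  H_2: rank ker ∂_2 − rank ∂_3 = (20 − 20) − 0 = 0, and there is no ∂_3, so H_2 = 0.

H_0 ≅ Z,  H_1 ≅ Z × Z/2,  H_2 = 0.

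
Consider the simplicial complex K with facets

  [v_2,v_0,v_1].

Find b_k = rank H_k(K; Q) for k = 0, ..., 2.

We work with the vertex ordering v_0 < v_1 < v_2. The simplices of K, each written with vertices in increasing order, are:

  0-simplices (3): [v_0], [v_1], [v_2]
  1-simplices (3): [v_0,v_1], [v_0,v_2], [v_1,v_2]
  2-simplices (1): [v_0,v_1,v_2]

Hence C_0 ≅ Z^3, C_1 ≅ Z^3, C_2 ≅ Z^1.

Boundary ∂_1: C_1 → C_0 maps an edge to its endpoints' difference, ∂[p,q] = q − p.
This gives a 3×3 integer matrix of rank 2; reducing to Smith normal form yields diagonal entries (1,1).

The boundary map ∂_2: C_2 → C_1 sends each 2-simplex [p,q,r] to [q,r] − [p,r] + [p,q]. For instance
  ∂[v_0,v_1,v_2] = [v_1,v_2] − [v_0,v_2] + [v_0,v_1].
The 3×1 boundary matrix has rank 1 and Smith normal form diag(1).

Now H_k = ker ∂_k / im ∂_{k+1}, so:

  H_0: rank C_0 − rank ∂_1 = 3 − 2 = 1, and the invariant factors of ∂_1 are all 1, so H_0 ≅ Z.
  H_1: rank ker ∂_1 − rank ∂_2 = (3 − 2) − 1 = 0, and the invariant factors of ∂_2 are all 1, so H_1 ≅ 0.
  H_2: rank ker ∂_2 − rank ∂_3 = (1 − 1) − 0 = 0, and there is no ∂_3, so H_2 ≅ 0.

Hence the Betti numbers are b_0 = 1, b_1 = 0, b_2 = 0.

b_0 = 1, b_1 = 0, b_2 = 0.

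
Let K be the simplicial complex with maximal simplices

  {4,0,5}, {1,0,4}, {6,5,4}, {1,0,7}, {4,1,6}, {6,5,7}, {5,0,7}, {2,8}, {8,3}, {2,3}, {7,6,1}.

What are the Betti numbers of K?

b_0 = 2, b_1 = 1, b_2 = 1.

We work with the vertex ordering 0 < 1 < 2 < 3 < 4 < 5 < 6 < 7 < 8. The simplices of K, each written with vertices in increasing order, are:

  0-simplices (9): [0], [1], [2], [3], [4], [5], [6], [7], [8]
  1-simplices (15): [0,1], [0,4], [0,5], [0,7], [1,4], [1,6], [1,7], [2,3], [2,8], [3,8], [4,5], [4,6], [5,6], [5,7], [6,7]
  2-simplices (8): [0,1,4], [0,1,7], [0,4,5], [0,5,7], [1,4,6], [1,6,7], [4,5,6], [5,6,7]

giving chain groups C_0 ≅ Z^9, C_1 ≅ Z^15, C_2 ≅ Z^8.

Boundary ∂_1: C_1 → C_0 is given by ∂[p,q] = [q] − [p].
As a 9×15 matrix over Z this has rank 7, with invariant factors (1,1,1,1,1,1,1).

Boundary ∂_2: C_2 → C_1 sends each 2-simplex [p,q,r] to [q,r] − [p,r] + [p,q]. For instance
  ∂[5,6,7] = [6,7] − [5,7] + [5,6],
  ∂[0,4,5] = [4,5] − [0,5] + [0,4].
As a 15×8 matrix over Z this has rank 7, with invariant factors (1,1,1,1,1,1,1).

Now H_k = ker ∂_k / im ∂_{k+1}, so:

  H_0: rank C_0 − rank ∂_1 = 9 − 7 = 2, and the invariant factors of ∂_1 are all 1, so H_0 ≅ Z^2.
  H_1: rank ker ∂_1 − rank ∂_2 = (15 − 7) − 7 = 1, and the invariant factors of ∂_2 are all 1, so H_1 ≅ Z.
  H_2: rank ker ∂_2 − rank ∂_3 = (8 − 7) − 0 = 1, and there is no ∂_3, so H_2 ≅ Z.

Hence the Betti numbers are b_0 = 2, b_1 = 1, b_2 = 1.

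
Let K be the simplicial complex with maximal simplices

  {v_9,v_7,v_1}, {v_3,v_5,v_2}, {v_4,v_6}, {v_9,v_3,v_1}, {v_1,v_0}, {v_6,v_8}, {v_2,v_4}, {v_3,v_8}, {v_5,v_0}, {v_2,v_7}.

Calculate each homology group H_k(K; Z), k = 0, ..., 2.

Fix the vertex order v_0 < v_1 < v_2 < v_3 < v_4 < v_5 < v_6 < v_7 < v_8 < v_9 and write every simplex with vertices in increasing order. Then dim K = 2 and the simplices of K are:

  0-simplices (10): [v_0], [v_1], [v_2], [v_3], [v_4], [v_5], [v_6], [v_7], [v_8], [v_9]
  1-simplices (15): (15 of them)
  2-simplices (3): [v_1,v_3,v_9], [v_1,v_7,v_9], [v_2,v_3,v_5]

giving chain groups C_0 ≅ Z^10, C_1 ≅ Z^15, C_2 ≅ Z^3.

The boundary map ∂_1: C_1 → C_0 sends each edge [p,q] (with p < q) to q − p. For instance
  ∂[v_6,v_8] = [v_8] − [v_6].
As a 10×15 matrix over Z this has rank 9, with invariant factors (1,1,1,1,1,1,1,1,1).

The boundary map ∂_2: C_2 → C_1 sends each 2-simplex [p,q,r] to [q,r] − [p,r] + [p,q]. For instance
  ∂[v_1,v_3,v_9] = [v_3,v_9] − [v_1,v_9] + [v_1,v_3],
  ∂[v_2,v_3,v_5] = [v_3,v_5] − [v_2,v_5] + [v_2,v_3].
The 15×3 boundary matrix has rank 3 and Smith normal form diag(1,1,1).

Now H_k = ker ∂_k / im ∂_{k+1}, so:

  H_0: rank C_0 − rank ∂_1 = 10 − 9 = 1, and the invariant factors of ∂_1 are all 1, so H_0 ≅ Z.
  H_1: rank ker ∂_1 − rank ∂_2 = (15 − 9) − 3 = 3, and the invariant factors of ∂_2 are all 1, so H_1 ≅ Z^3.
  H_2: rank ker ∂_2 − rank ∂_3 = (3 − 3) − 0 = 0, and there is no ∂_3, so H_2 ≅ 0.

H_0 = Z,  H_1 = Z^3,  H_2 = 0.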